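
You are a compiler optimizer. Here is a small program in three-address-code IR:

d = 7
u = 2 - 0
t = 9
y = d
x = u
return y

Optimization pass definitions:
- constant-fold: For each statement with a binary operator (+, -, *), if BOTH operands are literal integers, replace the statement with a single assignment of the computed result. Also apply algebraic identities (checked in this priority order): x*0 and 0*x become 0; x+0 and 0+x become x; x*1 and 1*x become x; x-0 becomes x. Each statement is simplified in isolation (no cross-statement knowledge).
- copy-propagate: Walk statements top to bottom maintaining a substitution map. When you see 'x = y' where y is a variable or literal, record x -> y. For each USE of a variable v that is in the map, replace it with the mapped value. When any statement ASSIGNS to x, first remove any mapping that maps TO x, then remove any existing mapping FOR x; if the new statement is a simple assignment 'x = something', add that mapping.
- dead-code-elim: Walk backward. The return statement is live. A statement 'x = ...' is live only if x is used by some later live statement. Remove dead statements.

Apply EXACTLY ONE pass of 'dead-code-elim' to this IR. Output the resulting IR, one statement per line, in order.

Applying dead-code-elim statement-by-statement:
  [6] return y  -> KEEP (return); live=['y']
  [5] x = u  -> DEAD (x not live)
  [4] y = d  -> KEEP; live=['d']
  [3] t = 9  -> DEAD (t not live)
  [2] u = 2 - 0  -> DEAD (u not live)
  [1] d = 7  -> KEEP; live=[]
Result (3 stmts):
  d = 7
  y = d
  return y

Answer: d = 7
y = d
return y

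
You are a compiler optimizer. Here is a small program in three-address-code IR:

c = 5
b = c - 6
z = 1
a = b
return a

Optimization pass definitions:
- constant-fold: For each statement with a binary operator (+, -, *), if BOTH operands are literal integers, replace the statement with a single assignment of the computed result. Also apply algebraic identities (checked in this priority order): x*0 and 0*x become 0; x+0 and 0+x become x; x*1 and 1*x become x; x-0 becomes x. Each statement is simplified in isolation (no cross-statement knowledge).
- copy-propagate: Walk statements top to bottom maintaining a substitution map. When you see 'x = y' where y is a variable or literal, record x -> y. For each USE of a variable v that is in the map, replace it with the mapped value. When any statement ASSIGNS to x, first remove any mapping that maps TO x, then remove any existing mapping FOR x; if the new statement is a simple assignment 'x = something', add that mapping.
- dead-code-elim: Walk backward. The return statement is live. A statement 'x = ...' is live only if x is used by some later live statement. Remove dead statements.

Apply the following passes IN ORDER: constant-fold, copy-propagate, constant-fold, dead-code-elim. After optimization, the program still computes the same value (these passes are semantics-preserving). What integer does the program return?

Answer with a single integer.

Initial IR:
  c = 5
  b = c - 6
  z = 1
  a = b
  return a
After constant-fold (5 stmts):
  c = 5
  b = c - 6
  z = 1
  a = b
  return a
After copy-propagate (5 stmts):
  c = 5
  b = 5 - 6
  z = 1
  a = b
  return b
After constant-fold (5 stmts):
  c = 5
  b = -1
  z = 1
  a = b
  return b
After dead-code-elim (2 stmts):
  b = -1
  return b
Evaluate:
  c = 5  =>  c = 5
  b = c - 6  =>  b = -1
  z = 1  =>  z = 1
  a = b  =>  a = -1
  return a = -1

Answer: -1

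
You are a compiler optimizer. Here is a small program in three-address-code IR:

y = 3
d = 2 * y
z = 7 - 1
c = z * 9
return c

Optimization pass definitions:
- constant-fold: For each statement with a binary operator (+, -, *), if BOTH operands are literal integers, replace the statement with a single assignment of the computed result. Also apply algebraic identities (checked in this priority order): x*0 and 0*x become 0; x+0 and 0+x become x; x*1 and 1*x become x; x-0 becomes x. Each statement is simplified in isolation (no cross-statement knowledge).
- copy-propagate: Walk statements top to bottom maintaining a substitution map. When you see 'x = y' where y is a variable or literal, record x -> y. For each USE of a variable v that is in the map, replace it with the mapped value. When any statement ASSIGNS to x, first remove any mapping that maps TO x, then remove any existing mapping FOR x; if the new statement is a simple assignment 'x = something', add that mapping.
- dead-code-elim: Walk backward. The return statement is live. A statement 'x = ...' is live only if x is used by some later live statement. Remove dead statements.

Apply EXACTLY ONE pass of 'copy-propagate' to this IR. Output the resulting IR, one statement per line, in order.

Answer: y = 3
d = 2 * 3
z = 7 - 1
c = z * 9
return c

Derivation:
Applying copy-propagate statement-by-statement:
  [1] y = 3  (unchanged)
  [2] d = 2 * y  -> d = 2 * 3
  [3] z = 7 - 1  (unchanged)
  [4] c = z * 9  (unchanged)
  [5] return c  (unchanged)
Result (5 stmts):
  y = 3
  d = 2 * 3
  z = 7 - 1
  c = z * 9
  return c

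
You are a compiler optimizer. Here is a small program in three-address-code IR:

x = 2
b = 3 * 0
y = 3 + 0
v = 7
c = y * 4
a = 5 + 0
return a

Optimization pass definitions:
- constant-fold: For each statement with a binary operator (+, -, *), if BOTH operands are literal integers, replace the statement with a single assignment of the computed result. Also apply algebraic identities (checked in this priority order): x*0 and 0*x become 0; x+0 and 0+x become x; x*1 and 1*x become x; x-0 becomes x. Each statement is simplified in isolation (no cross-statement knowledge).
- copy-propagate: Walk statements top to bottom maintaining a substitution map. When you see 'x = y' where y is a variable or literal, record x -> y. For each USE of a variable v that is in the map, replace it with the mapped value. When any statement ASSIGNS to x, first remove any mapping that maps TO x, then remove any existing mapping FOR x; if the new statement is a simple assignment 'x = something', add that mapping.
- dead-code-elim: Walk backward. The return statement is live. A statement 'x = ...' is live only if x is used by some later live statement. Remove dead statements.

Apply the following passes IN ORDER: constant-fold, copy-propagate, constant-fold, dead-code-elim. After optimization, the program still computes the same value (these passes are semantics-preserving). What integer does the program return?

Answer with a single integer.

Answer: 5

Derivation:
Initial IR:
  x = 2
  b = 3 * 0
  y = 3 + 0
  v = 7
  c = y * 4
  a = 5 + 0
  return a
After constant-fold (7 stmts):
  x = 2
  b = 0
  y = 3
  v = 7
  c = y * 4
  a = 5
  return a
After copy-propagate (7 stmts):
  x = 2
  b = 0
  y = 3
  v = 7
  c = 3 * 4
  a = 5
  return 5
After constant-fold (7 stmts):
  x = 2
  b = 0
  y = 3
  v = 7
  c = 12
  a = 5
  return 5
After dead-code-elim (1 stmts):
  return 5
Evaluate:
  x = 2  =>  x = 2
  b = 3 * 0  =>  b = 0
  y = 3 + 0  =>  y = 3
  v = 7  =>  v = 7
  c = y * 4  =>  c = 12
  a = 5 + 0  =>  a = 5
  return a = 5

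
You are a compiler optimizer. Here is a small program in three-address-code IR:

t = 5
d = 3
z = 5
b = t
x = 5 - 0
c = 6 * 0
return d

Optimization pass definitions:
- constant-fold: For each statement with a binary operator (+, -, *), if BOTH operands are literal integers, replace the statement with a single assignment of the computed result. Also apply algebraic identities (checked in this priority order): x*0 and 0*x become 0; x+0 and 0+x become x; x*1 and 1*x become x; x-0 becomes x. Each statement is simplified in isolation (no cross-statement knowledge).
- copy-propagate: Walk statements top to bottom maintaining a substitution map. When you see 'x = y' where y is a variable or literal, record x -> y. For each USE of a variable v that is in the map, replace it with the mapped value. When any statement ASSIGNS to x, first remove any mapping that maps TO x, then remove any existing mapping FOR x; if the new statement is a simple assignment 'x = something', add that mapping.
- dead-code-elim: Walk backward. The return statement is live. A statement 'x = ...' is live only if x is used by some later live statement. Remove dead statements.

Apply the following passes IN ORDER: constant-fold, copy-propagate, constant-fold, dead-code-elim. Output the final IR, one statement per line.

Answer: return 3

Derivation:
Initial IR:
  t = 5
  d = 3
  z = 5
  b = t
  x = 5 - 0
  c = 6 * 0
  return d
After constant-fold (7 stmts):
  t = 5
  d = 3
  z = 5
  b = t
  x = 5
  c = 0
  return d
After copy-propagate (7 stmts):
  t = 5
  d = 3
  z = 5
  b = 5
  x = 5
  c = 0
  return 3
After constant-fold (7 stmts):
  t = 5
  d = 3
  z = 5
  b = 5
  x = 5
  c = 0
  return 3
After dead-code-elim (1 stmts):
  return 3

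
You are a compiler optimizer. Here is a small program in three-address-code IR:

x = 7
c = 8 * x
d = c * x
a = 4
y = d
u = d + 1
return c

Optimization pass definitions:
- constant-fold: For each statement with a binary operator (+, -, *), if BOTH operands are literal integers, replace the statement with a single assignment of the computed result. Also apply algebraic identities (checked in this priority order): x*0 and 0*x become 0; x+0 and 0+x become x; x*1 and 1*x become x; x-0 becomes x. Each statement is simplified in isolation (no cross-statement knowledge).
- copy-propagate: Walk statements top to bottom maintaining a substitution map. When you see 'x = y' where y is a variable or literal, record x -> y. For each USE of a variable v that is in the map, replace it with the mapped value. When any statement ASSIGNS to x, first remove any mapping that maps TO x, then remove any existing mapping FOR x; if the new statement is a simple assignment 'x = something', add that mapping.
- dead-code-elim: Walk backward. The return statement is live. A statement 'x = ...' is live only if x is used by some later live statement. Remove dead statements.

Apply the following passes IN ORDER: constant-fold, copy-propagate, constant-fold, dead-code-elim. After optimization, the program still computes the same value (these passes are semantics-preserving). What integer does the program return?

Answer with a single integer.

Answer: 56

Derivation:
Initial IR:
  x = 7
  c = 8 * x
  d = c * x
  a = 4
  y = d
  u = d + 1
  return c
After constant-fold (7 stmts):
  x = 7
  c = 8 * x
  d = c * x
  a = 4
  y = d
  u = d + 1
  return c
After copy-propagate (7 stmts):
  x = 7
  c = 8 * 7
  d = c * 7
  a = 4
  y = d
  u = d + 1
  return c
After constant-fold (7 stmts):
  x = 7
  c = 56
  d = c * 7
  a = 4
  y = d
  u = d + 1
  return c
After dead-code-elim (2 stmts):
  c = 56
  return c
Evaluate:
  x = 7  =>  x = 7
  c = 8 * x  =>  c = 56
  d = c * x  =>  d = 392
  a = 4  =>  a = 4
  y = d  =>  y = 392
  u = d + 1  =>  u = 393
  return c = 56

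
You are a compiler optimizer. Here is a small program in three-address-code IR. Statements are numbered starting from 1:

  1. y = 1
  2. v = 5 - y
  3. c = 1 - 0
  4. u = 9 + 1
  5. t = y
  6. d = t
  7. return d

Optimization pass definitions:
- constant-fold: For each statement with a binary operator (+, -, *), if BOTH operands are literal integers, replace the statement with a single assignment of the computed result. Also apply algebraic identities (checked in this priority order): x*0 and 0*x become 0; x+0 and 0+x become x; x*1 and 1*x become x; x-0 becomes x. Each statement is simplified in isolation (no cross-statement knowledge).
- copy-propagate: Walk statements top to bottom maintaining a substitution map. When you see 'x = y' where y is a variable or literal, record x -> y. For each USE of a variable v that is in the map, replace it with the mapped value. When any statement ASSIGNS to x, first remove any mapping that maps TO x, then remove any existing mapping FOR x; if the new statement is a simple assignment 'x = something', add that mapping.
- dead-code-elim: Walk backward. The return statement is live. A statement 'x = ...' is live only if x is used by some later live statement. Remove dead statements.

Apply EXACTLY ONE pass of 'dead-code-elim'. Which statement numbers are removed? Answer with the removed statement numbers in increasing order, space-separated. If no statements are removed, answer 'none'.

Backward liveness scan:
Stmt 1 'y = 1': KEEP (y is live); live-in = []
Stmt 2 'v = 5 - y': DEAD (v not in live set ['y'])
Stmt 3 'c = 1 - 0': DEAD (c not in live set ['y'])
Stmt 4 'u = 9 + 1': DEAD (u not in live set ['y'])
Stmt 5 't = y': KEEP (t is live); live-in = ['y']
Stmt 6 'd = t': KEEP (d is live); live-in = ['t']
Stmt 7 'return d': KEEP (return); live-in = ['d']
Removed statement numbers: [2, 3, 4]
Surviving IR:
  y = 1
  t = y
  d = t
  return d

Answer: 2 3 4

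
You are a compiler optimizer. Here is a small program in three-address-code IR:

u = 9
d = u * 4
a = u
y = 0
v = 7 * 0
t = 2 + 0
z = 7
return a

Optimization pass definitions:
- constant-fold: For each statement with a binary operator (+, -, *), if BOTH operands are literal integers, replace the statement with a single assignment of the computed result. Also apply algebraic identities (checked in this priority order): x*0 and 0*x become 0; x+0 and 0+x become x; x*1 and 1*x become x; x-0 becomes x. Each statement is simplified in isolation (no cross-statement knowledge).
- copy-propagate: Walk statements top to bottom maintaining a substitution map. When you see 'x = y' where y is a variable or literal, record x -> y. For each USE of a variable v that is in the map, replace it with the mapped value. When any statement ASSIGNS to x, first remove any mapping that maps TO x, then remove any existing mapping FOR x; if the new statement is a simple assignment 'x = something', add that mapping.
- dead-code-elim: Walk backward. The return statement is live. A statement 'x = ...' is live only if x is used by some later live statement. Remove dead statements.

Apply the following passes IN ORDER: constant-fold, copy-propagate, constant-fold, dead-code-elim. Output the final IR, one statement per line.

Answer: return 9

Derivation:
Initial IR:
  u = 9
  d = u * 4
  a = u
  y = 0
  v = 7 * 0
  t = 2 + 0
  z = 7
  return a
After constant-fold (8 stmts):
  u = 9
  d = u * 4
  a = u
  y = 0
  v = 0
  t = 2
  z = 7
  return a
After copy-propagate (8 stmts):
  u = 9
  d = 9 * 4
  a = 9
  y = 0
  v = 0
  t = 2
  z = 7
  return 9
After constant-fold (8 stmts):
  u = 9
  d = 36
  a = 9
  y = 0
  v = 0
  t = 2
  z = 7
  return 9
After dead-code-elim (1 stmts):
  return 9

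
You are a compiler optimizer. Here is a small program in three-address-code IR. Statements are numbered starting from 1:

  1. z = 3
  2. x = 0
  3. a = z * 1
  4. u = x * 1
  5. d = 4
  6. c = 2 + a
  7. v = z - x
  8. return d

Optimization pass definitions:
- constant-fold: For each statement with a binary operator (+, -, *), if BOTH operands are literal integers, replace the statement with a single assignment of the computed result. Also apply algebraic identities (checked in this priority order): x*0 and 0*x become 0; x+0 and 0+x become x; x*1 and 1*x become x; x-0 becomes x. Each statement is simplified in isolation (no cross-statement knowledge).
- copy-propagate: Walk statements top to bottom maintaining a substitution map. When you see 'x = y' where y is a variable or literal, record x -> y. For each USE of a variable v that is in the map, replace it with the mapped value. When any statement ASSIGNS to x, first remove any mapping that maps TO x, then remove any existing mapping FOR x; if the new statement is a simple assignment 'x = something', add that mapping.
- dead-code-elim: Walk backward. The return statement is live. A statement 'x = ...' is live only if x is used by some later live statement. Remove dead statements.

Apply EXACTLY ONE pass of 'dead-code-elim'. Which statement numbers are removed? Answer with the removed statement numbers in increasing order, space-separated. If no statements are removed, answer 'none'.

Backward liveness scan:
Stmt 1 'z = 3': DEAD (z not in live set [])
Stmt 2 'x = 0': DEAD (x not in live set [])
Stmt 3 'a = z * 1': DEAD (a not in live set [])
Stmt 4 'u = x * 1': DEAD (u not in live set [])
Stmt 5 'd = 4': KEEP (d is live); live-in = []
Stmt 6 'c = 2 + a': DEAD (c not in live set ['d'])
Stmt 7 'v = z - x': DEAD (v not in live set ['d'])
Stmt 8 'return d': KEEP (return); live-in = ['d']
Removed statement numbers: [1, 2, 3, 4, 6, 7]
Surviving IR:
  d = 4
  return d

Answer: 1 2 3 4 6 7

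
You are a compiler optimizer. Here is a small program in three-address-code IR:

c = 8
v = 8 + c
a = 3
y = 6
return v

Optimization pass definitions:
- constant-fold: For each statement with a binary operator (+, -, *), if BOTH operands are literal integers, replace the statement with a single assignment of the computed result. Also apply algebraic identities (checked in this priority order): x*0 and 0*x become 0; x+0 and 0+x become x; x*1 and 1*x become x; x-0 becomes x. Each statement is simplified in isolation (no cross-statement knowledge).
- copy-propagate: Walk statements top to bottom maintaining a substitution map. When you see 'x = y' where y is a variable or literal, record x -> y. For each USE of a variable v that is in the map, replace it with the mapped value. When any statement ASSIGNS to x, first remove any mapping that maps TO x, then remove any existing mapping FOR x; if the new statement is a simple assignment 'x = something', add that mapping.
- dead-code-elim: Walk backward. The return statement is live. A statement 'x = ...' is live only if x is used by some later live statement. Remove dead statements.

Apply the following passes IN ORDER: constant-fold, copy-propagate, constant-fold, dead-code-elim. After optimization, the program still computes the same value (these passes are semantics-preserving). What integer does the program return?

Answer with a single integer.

Initial IR:
  c = 8
  v = 8 + c
  a = 3
  y = 6
  return v
After constant-fold (5 stmts):
  c = 8
  v = 8 + c
  a = 3
  y = 6
  return v
After copy-propagate (5 stmts):
  c = 8
  v = 8 + 8
  a = 3
  y = 6
  return v
After constant-fold (5 stmts):
  c = 8
  v = 16
  a = 3
  y = 6
  return v
After dead-code-elim (2 stmts):
  v = 16
  return v
Evaluate:
  c = 8  =>  c = 8
  v = 8 + c  =>  v = 16
  a = 3  =>  a = 3
  y = 6  =>  y = 6
  return v = 16

Answer: 16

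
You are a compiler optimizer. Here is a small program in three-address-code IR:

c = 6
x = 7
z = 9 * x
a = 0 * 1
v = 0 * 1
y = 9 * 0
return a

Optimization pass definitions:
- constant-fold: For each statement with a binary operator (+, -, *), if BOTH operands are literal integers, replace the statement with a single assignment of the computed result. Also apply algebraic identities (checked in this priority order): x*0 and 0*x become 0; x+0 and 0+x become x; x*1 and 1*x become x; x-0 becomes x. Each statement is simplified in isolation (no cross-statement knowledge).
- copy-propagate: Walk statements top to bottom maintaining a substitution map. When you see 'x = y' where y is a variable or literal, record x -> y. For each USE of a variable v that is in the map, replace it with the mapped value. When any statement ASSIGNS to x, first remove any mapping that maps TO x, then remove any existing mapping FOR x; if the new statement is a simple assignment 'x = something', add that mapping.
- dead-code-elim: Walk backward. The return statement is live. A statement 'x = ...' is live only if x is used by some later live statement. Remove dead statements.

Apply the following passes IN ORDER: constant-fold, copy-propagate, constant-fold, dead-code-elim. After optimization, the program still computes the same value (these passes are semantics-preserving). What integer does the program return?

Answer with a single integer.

Answer: 0

Derivation:
Initial IR:
  c = 6
  x = 7
  z = 9 * x
  a = 0 * 1
  v = 0 * 1
  y = 9 * 0
  return a
After constant-fold (7 stmts):
  c = 6
  x = 7
  z = 9 * x
  a = 0
  v = 0
  y = 0
  return a
After copy-propagate (7 stmts):
  c = 6
  x = 7
  z = 9 * 7
  a = 0
  v = 0
  y = 0
  return 0
After constant-fold (7 stmts):
  c = 6
  x = 7
  z = 63
  a = 0
  v = 0
  y = 0
  return 0
After dead-code-elim (1 stmts):
  return 0
Evaluate:
  c = 6  =>  c = 6
  x = 7  =>  x = 7
  z = 9 * x  =>  z = 63
  a = 0 * 1  =>  a = 0
  v = 0 * 1  =>  v = 0
  y = 9 * 0  =>  y = 0
  return a = 0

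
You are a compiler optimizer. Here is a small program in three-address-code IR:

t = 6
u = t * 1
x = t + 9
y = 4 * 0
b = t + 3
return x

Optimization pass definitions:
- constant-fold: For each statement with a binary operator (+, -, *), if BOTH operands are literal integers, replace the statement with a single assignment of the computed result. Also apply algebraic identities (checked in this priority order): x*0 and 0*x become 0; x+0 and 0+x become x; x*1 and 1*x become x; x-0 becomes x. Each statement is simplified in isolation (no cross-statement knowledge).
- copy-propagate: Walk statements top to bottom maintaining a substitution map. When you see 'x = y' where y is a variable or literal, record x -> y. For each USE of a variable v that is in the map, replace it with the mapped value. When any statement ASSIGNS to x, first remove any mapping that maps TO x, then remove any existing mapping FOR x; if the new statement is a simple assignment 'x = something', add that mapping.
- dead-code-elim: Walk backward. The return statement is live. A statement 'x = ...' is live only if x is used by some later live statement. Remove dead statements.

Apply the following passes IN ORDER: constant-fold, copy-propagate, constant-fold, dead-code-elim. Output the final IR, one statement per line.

Initial IR:
  t = 6
  u = t * 1
  x = t + 9
  y = 4 * 0
  b = t + 3
  return x
After constant-fold (6 stmts):
  t = 6
  u = t
  x = t + 9
  y = 0
  b = t + 3
  return x
After copy-propagate (6 stmts):
  t = 6
  u = 6
  x = 6 + 9
  y = 0
  b = 6 + 3
  return x
After constant-fold (6 stmts):
  t = 6
  u = 6
  x = 15
  y = 0
  b = 9
  return x
After dead-code-elim (2 stmts):
  x = 15
  return x

Answer: x = 15
return x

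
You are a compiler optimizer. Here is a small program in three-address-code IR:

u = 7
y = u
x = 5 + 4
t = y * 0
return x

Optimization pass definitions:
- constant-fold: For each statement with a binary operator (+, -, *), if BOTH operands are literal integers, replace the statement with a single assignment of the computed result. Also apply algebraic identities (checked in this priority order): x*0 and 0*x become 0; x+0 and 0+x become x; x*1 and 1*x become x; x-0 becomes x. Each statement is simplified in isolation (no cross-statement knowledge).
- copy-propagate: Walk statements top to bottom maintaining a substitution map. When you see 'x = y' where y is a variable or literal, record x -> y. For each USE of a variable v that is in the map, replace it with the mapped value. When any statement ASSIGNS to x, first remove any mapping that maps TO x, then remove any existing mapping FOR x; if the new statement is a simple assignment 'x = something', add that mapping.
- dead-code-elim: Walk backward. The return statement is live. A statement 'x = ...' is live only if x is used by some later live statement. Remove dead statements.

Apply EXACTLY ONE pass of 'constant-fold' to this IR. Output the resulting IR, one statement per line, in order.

Applying constant-fold statement-by-statement:
  [1] u = 7  (unchanged)
  [2] y = u  (unchanged)
  [3] x = 5 + 4  -> x = 9
  [4] t = y * 0  -> t = 0
  [5] return x  (unchanged)
Result (5 stmts):
  u = 7
  y = u
  x = 9
  t = 0
  return x

Answer: u = 7
y = u
x = 9
t = 0
return x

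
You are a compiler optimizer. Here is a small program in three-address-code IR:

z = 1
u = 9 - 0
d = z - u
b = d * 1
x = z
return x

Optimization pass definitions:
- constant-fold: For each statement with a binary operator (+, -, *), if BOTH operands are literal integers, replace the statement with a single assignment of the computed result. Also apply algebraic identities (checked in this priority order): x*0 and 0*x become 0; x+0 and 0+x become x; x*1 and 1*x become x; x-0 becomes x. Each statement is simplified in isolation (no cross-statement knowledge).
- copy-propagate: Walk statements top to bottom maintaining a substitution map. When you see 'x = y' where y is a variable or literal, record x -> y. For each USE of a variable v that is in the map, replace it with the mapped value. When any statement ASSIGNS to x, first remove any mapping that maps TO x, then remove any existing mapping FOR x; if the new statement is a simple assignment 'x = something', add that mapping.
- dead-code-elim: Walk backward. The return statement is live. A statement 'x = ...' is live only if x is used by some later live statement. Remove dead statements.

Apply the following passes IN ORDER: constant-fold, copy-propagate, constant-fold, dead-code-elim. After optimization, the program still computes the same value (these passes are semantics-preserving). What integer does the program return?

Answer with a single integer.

Answer: 1

Derivation:
Initial IR:
  z = 1
  u = 9 - 0
  d = z - u
  b = d * 1
  x = z
  return x
After constant-fold (6 stmts):
  z = 1
  u = 9
  d = z - u
  b = d
  x = z
  return x
After copy-propagate (6 stmts):
  z = 1
  u = 9
  d = 1 - 9
  b = d
  x = 1
  return 1
After constant-fold (6 stmts):
  z = 1
  u = 9
  d = -8
  b = d
  x = 1
  return 1
After dead-code-elim (1 stmts):
  return 1
Evaluate:
  z = 1  =>  z = 1
  u = 9 - 0  =>  u = 9
  d = z - u  =>  d = -8
  b = d * 1  =>  b = -8
  x = z  =>  x = 1
  return x = 1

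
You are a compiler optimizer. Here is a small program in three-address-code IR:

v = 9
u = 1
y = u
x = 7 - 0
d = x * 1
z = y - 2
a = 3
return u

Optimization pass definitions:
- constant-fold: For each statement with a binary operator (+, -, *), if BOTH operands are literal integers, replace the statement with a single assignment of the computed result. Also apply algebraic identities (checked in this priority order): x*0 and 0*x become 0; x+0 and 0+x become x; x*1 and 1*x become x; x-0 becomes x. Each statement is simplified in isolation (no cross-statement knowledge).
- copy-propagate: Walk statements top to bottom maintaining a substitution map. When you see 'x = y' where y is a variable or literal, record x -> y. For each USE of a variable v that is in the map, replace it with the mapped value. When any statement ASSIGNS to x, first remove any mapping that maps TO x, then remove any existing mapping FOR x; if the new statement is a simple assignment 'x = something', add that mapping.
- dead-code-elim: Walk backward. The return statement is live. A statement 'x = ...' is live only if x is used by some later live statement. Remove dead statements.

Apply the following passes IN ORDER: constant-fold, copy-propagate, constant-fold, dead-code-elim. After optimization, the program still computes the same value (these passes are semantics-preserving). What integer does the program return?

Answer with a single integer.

Answer: 1

Derivation:
Initial IR:
  v = 9
  u = 1
  y = u
  x = 7 - 0
  d = x * 1
  z = y - 2
  a = 3
  return u
After constant-fold (8 stmts):
  v = 9
  u = 1
  y = u
  x = 7
  d = x
  z = y - 2
  a = 3
  return u
After copy-propagate (8 stmts):
  v = 9
  u = 1
  y = 1
  x = 7
  d = 7
  z = 1 - 2
  a = 3
  return 1
After constant-fold (8 stmts):
  v = 9
  u = 1
  y = 1
  x = 7
  d = 7
  z = -1
  a = 3
  return 1
After dead-code-elim (1 stmts):
  return 1
Evaluate:
  v = 9  =>  v = 9
  u = 1  =>  u = 1
  y = u  =>  y = 1
  x = 7 - 0  =>  x = 7
  d = x * 1  =>  d = 7
  z = y - 2  =>  z = -1
  a = 3  =>  a = 3
  return u = 1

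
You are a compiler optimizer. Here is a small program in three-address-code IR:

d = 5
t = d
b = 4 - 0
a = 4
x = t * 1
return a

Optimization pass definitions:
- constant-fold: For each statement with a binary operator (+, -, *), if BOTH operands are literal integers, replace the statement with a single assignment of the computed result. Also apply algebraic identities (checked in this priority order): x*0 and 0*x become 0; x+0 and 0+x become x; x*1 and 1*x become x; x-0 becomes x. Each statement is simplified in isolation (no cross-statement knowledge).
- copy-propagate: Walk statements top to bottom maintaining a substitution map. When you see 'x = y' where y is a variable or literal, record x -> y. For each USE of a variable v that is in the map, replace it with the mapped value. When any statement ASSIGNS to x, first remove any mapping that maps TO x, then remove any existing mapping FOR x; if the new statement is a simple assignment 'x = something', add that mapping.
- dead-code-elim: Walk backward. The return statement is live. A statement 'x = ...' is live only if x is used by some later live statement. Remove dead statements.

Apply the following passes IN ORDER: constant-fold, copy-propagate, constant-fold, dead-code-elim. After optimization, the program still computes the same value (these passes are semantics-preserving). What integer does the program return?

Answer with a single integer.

Initial IR:
  d = 5
  t = d
  b = 4 - 0
  a = 4
  x = t * 1
  return a
After constant-fold (6 stmts):
  d = 5
  t = d
  b = 4
  a = 4
  x = t
  return a
After copy-propagate (6 stmts):
  d = 5
  t = 5
  b = 4
  a = 4
  x = 5
  return 4
After constant-fold (6 stmts):
  d = 5
  t = 5
  b = 4
  a = 4
  x = 5
  return 4
After dead-code-elim (1 stmts):
  return 4
Evaluate:
  d = 5  =>  d = 5
  t = d  =>  t = 5
  b = 4 - 0  =>  b = 4
  a = 4  =>  a = 4
  x = t * 1  =>  x = 5
  return a = 4

Answer: 4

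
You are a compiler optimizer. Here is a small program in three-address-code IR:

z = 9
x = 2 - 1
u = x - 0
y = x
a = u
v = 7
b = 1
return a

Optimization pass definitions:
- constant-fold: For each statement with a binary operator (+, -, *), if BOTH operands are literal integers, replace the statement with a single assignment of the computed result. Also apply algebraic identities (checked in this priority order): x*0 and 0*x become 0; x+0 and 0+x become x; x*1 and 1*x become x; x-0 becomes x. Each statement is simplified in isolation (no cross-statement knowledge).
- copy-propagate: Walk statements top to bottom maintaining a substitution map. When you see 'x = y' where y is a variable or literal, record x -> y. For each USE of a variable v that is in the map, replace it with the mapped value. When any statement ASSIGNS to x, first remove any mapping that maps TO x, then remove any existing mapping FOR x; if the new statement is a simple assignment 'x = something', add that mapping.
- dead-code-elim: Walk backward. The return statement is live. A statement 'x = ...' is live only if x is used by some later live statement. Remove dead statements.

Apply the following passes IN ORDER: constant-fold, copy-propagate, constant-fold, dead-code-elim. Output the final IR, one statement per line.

Answer: return 1

Derivation:
Initial IR:
  z = 9
  x = 2 - 1
  u = x - 0
  y = x
  a = u
  v = 7
  b = 1
  return a
After constant-fold (8 stmts):
  z = 9
  x = 1
  u = x
  y = x
  a = u
  v = 7
  b = 1
  return a
After copy-propagate (8 stmts):
  z = 9
  x = 1
  u = 1
  y = 1
  a = 1
  v = 7
  b = 1
  return 1
After constant-fold (8 stmts):
  z = 9
  x = 1
  u = 1
  y = 1
  a = 1
  v = 7
  b = 1
  return 1
After dead-code-elim (1 stmts):
  return 1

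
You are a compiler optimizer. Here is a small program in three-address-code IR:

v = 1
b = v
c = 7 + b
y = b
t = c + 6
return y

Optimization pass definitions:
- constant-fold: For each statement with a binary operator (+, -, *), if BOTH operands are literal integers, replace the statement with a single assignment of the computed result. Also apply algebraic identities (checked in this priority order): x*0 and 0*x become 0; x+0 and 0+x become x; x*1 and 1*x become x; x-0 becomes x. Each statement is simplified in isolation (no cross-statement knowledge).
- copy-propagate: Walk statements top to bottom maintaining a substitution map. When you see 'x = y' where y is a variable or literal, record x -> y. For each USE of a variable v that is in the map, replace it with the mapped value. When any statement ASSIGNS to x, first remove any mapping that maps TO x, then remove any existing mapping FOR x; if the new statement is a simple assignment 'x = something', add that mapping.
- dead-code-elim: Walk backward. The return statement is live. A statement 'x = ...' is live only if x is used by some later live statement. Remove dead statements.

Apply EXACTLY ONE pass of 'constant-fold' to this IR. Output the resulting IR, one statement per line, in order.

Answer: v = 1
b = v
c = 7 + b
y = b
t = c + 6
return y

Derivation:
Applying constant-fold statement-by-statement:
  [1] v = 1  (unchanged)
  [2] b = v  (unchanged)
  [3] c = 7 + b  (unchanged)
  [4] y = b  (unchanged)
  [5] t = c + 6  (unchanged)
  [6] return y  (unchanged)
Result (6 stmts):
  v = 1
  b = v
  c = 7 + b
  y = b
  t = c + 6
  return y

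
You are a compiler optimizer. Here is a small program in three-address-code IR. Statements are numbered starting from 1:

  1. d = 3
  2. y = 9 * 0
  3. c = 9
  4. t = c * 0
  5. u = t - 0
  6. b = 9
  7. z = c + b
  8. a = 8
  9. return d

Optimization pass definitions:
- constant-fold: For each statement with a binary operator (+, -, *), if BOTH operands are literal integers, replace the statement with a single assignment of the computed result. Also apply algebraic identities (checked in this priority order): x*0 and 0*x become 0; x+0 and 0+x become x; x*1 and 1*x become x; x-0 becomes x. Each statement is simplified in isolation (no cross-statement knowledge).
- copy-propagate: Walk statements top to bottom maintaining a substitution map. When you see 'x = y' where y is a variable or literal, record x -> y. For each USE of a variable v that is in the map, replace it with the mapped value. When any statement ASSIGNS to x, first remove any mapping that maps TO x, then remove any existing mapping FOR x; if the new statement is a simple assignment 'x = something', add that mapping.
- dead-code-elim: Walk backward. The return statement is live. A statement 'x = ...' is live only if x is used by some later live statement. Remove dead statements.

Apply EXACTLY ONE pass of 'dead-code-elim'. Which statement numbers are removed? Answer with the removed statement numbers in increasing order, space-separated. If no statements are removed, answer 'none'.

Answer: 2 3 4 5 6 7 8

Derivation:
Backward liveness scan:
Stmt 1 'd = 3': KEEP (d is live); live-in = []
Stmt 2 'y = 9 * 0': DEAD (y not in live set ['d'])
Stmt 3 'c = 9': DEAD (c not in live set ['d'])
Stmt 4 't = c * 0': DEAD (t not in live set ['d'])
Stmt 5 'u = t - 0': DEAD (u not in live set ['d'])
Stmt 6 'b = 9': DEAD (b not in live set ['d'])
Stmt 7 'z = c + b': DEAD (z not in live set ['d'])
Stmt 8 'a = 8': DEAD (a not in live set ['d'])
Stmt 9 'return d': KEEP (return); live-in = ['d']
Removed statement numbers: [2, 3, 4, 5, 6, 7, 8]
Surviving IR:
  d = 3
  return d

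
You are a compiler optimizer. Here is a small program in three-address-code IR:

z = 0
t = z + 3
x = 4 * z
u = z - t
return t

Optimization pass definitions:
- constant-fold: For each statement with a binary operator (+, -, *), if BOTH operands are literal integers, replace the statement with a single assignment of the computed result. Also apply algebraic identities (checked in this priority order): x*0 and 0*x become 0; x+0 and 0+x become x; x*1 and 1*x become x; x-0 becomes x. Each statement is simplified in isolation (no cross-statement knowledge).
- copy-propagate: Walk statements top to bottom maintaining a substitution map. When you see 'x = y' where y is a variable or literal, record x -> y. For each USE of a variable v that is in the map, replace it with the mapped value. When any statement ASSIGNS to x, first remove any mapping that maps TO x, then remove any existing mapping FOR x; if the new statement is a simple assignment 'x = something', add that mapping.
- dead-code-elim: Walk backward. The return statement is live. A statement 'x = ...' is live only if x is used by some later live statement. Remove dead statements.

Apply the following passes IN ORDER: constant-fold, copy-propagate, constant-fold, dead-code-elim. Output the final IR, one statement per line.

Answer: t = 3
return t

Derivation:
Initial IR:
  z = 0
  t = z + 3
  x = 4 * z
  u = z - t
  return t
After constant-fold (5 stmts):
  z = 0
  t = z + 3
  x = 4 * z
  u = z - t
  return t
After copy-propagate (5 stmts):
  z = 0
  t = 0 + 3
  x = 4 * 0
  u = 0 - t
  return t
After constant-fold (5 stmts):
  z = 0
  t = 3
  x = 0
  u = 0 - t
  return t
After dead-code-elim (2 stmts):
  t = 3
  return t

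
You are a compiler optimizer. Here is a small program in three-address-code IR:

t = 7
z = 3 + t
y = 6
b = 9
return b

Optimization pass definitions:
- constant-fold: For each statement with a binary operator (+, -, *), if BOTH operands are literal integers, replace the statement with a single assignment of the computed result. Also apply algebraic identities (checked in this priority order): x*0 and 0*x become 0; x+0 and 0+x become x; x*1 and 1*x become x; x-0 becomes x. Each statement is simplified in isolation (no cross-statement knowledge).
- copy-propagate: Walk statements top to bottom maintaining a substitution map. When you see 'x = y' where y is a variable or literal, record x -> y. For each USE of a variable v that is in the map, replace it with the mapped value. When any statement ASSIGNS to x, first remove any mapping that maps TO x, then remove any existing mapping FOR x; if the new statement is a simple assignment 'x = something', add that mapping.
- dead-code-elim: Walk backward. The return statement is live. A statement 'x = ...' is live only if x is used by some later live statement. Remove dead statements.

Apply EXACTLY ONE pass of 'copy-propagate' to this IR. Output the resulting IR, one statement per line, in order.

Applying copy-propagate statement-by-statement:
  [1] t = 7  (unchanged)
  [2] z = 3 + t  -> z = 3 + 7
  [3] y = 6  (unchanged)
  [4] b = 9  (unchanged)
  [5] return b  -> return 9
Result (5 stmts):
  t = 7
  z = 3 + 7
  y = 6
  b = 9
  return 9

Answer: t = 7
z = 3 + 7
y = 6
b = 9
return 9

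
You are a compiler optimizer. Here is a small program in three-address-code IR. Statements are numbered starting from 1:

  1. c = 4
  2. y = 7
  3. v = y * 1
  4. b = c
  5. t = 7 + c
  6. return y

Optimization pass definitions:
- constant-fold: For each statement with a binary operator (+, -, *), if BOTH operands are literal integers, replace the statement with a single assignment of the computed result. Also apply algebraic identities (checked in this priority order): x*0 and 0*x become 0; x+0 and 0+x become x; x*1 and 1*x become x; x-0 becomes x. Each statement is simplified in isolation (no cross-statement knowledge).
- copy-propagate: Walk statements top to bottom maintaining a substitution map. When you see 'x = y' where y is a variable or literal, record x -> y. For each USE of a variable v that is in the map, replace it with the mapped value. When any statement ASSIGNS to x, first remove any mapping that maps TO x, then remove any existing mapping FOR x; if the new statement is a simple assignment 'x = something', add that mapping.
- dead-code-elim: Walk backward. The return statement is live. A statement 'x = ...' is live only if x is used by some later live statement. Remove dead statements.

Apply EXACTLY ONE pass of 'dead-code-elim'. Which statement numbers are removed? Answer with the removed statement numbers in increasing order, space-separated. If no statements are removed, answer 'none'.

Answer: 1 3 4 5

Derivation:
Backward liveness scan:
Stmt 1 'c = 4': DEAD (c not in live set [])
Stmt 2 'y = 7': KEEP (y is live); live-in = []
Stmt 3 'v = y * 1': DEAD (v not in live set ['y'])
Stmt 4 'b = c': DEAD (b not in live set ['y'])
Stmt 5 't = 7 + c': DEAD (t not in live set ['y'])
Stmt 6 'return y': KEEP (return); live-in = ['y']
Removed statement numbers: [1, 3, 4, 5]
Surviving IR:
  y = 7
  return y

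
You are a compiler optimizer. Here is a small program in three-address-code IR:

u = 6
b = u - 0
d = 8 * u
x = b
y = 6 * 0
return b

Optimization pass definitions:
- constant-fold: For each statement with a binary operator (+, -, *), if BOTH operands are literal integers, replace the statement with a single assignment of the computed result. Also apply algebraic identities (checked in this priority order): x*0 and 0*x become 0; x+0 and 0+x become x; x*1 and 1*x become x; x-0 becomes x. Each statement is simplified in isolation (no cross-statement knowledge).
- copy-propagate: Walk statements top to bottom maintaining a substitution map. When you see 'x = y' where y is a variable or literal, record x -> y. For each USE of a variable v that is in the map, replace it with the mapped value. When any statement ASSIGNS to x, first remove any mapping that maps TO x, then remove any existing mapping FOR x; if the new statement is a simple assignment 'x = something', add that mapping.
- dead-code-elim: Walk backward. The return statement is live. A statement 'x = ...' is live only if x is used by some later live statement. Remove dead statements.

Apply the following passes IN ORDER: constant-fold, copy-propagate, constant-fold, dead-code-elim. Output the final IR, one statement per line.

Initial IR:
  u = 6
  b = u - 0
  d = 8 * u
  x = b
  y = 6 * 0
  return b
After constant-fold (6 stmts):
  u = 6
  b = u
  d = 8 * u
  x = b
  y = 0
  return b
After copy-propagate (6 stmts):
  u = 6
  b = 6
  d = 8 * 6
  x = 6
  y = 0
  return 6
After constant-fold (6 stmts):
  u = 6
  b = 6
  d = 48
  x = 6
  y = 0
  return 6
After dead-code-elim (1 stmts):
  return 6

Answer: return 6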